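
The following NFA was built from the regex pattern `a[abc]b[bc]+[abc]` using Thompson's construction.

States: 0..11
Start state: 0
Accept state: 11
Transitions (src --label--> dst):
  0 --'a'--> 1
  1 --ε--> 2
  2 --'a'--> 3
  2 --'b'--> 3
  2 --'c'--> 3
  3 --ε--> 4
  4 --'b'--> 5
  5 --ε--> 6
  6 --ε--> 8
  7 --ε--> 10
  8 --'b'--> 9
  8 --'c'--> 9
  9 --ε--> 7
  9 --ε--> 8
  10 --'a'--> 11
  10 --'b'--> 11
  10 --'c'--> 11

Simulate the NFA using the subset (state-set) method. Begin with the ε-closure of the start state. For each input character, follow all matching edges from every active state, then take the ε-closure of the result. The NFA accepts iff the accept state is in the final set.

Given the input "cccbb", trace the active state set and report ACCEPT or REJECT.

Answer: REJECT

Trace:
S₀ = ε-closure({0}) = {0}
'c' @ 1: {}  — dead — no transitions
rest 'ccbb' ignored (set empty)
end set {} — state 11 not in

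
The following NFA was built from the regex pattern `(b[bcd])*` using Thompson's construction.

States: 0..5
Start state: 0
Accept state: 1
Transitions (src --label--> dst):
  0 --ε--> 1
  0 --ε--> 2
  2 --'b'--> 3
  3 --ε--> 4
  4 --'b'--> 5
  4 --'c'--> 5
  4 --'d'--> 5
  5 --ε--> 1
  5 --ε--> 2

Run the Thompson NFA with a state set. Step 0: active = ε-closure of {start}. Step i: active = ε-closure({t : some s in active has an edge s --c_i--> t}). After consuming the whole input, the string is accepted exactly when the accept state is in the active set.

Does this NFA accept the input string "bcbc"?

initial (ε-close {0}): {0,1,2}
'b' @ 1: {3,4}
'c' @ 2: {1,2,5}  (accept∈set)
'b' @ 3: {3,4}
'c' @ 4: {1,2,5}  (accept∈set)
final: {1,2,5}; accept 1 in set

Answer: ACCEPT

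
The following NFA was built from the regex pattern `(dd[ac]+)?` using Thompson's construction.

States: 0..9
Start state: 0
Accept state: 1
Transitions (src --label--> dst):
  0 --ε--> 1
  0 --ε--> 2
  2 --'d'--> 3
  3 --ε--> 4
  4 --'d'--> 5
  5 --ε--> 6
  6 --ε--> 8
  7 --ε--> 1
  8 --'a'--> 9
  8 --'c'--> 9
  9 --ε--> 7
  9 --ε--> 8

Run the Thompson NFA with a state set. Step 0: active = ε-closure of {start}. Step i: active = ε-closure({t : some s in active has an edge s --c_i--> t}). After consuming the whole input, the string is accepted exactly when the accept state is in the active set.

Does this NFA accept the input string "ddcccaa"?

Answer: ACCEPT

Trace:
initial (ε-close {0}): {0,1,2}
'd' @ 1: {3,4}
'd' @ 2: {5,6,8}
'c' @ 3: {1,7,8,9}  ✓accept
'c' @ 4: {1,7,8,9}  ✓accept
'c' @ 5: {1,7,8,9}  ✓accept
'a' @ 6: {1,7,8,9}  ✓accept
'a' @ 7: {1,7,8,9}  ✓accept
end set {1,7,8,9} — state 1 in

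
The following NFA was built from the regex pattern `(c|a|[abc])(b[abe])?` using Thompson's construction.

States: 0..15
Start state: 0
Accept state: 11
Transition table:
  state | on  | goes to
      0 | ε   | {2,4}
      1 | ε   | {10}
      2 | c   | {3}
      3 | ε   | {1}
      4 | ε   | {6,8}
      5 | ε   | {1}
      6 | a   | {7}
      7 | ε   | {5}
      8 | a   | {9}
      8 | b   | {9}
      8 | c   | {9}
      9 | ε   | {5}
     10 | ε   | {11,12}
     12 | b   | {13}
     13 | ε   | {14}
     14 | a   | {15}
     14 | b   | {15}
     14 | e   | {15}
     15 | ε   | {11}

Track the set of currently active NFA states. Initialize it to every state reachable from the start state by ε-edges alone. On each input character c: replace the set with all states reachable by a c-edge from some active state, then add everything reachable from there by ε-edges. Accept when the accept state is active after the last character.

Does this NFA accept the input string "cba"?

Answer: ACCEPT

Derivation:
initial (ε-close {0}): {0,2,4,6,8}
'c' @ 1: {1,3,5,9,10,11,12}  [accepting]
'b' @ 2: {13,14}
'a' @ 3: {11,15}  [accepting]
end set {11,15} — state 11 in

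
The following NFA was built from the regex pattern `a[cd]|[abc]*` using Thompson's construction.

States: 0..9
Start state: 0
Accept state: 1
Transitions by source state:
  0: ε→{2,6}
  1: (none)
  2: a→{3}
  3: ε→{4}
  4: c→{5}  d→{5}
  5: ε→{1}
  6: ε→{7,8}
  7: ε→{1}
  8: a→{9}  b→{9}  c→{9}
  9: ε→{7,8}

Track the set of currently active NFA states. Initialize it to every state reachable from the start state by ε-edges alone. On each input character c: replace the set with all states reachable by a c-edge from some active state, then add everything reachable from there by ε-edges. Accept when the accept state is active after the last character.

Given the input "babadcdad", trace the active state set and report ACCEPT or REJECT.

Answer: REJECT

Steps:
start: ε-closure({0}) = {0,1,2,6,7,8}
'b' @ 1: {1,7,8,9}  ✓accept
'a' @ 2: {1,7,8,9}  ✓accept
'b' @ 3: {1,7,8,9}  ✓accept
'a' @ 4: {1,7,8,9}  ✓accept
'd' @ 5: {}  — dead — no transitions
rest 'cdad' ignored (set empty)
end set {} — state 1 not in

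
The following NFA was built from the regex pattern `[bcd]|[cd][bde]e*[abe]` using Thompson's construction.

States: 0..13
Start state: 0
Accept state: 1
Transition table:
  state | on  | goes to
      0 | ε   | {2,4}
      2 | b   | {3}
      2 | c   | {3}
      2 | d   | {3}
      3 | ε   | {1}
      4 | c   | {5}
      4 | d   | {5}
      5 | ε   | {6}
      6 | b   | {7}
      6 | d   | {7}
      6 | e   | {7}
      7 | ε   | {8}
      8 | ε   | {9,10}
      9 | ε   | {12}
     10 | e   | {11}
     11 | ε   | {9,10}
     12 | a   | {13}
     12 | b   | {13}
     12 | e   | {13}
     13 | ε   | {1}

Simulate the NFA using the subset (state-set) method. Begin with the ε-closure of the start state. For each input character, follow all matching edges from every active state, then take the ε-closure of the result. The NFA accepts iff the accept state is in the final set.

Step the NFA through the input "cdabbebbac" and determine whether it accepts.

S₀ = ε-closure({0}) = {0,2,4}
'c' @ 1: {1,3,5,6}  (accept∈set)
'd' @ 2: {7,8,9,10,12}
'a' @ 3: {1,13}  (accept∈set)
'b' @ 4: {}  — no active states
rest 'bebbac' ignored (set empty)
end set {} — state 1 not in

Answer: REJECT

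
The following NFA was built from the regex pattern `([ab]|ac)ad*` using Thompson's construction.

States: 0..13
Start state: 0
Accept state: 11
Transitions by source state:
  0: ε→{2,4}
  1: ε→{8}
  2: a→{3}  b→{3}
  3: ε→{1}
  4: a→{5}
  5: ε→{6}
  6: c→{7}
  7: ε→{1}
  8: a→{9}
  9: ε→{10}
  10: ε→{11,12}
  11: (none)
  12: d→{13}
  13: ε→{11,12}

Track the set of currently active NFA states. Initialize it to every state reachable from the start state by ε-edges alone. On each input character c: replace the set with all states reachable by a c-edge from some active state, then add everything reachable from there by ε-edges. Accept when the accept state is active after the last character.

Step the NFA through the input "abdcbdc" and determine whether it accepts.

initial (ε-close {0}): {0,2,4}
'a' @ 1: {1,3,5,6,8}
'b' @ 2: {}  — no active states
rest 'dcbdc' ignored (set empty)
after full input: {}  (accept=11 not in)

Answer: REJECT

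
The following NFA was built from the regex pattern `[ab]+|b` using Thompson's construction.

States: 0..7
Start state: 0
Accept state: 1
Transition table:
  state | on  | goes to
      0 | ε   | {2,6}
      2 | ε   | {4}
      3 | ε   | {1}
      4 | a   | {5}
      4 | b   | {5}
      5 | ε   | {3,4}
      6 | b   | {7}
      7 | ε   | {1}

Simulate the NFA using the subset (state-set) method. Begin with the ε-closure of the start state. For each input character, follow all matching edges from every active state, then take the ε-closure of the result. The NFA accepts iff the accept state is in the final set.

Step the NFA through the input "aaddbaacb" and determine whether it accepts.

Answer: REJECT

Steps:
S₀ = ε-closure({0}) = {0,2,4,6}
'a' @ 1: {1,3,4,5}  [accepting]
'a' @ 2: {1,3,4,5}  [accepting]
'd' @ 3: {}  — state set empty
rest 'dbaacb' ignored (set empty)
final: {}; accept 1 not in set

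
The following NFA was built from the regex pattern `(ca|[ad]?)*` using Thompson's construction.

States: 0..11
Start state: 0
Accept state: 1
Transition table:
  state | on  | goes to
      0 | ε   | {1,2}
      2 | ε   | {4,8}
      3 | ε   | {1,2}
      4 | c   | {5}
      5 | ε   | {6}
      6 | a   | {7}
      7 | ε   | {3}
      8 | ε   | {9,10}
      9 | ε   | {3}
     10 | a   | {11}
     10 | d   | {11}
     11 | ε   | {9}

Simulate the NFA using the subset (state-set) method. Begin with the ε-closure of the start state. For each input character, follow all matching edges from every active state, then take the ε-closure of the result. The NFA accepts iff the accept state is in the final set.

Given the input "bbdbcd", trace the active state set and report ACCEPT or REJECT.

S₀ = ε-closure({0}) = {0,1,2,3,4,8,9,10}
'b' @ 1: {}  — no active states
rest 'bdbcd' ignored (set empty)
end set {} — state 1 not in

Answer: REJECT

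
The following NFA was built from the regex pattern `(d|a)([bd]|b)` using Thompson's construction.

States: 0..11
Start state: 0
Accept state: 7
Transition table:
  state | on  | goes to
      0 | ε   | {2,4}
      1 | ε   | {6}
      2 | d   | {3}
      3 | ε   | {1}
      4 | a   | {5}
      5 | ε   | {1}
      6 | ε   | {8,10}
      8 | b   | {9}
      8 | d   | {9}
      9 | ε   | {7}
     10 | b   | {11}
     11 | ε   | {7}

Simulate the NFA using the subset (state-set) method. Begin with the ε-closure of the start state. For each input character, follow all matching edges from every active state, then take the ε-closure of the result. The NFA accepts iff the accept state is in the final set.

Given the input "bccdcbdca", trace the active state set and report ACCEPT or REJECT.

Answer: REJECT

Derivation:
S₀ = ε-closure({0}) = {0,2,4}
'b' @ 1: {}  — no active states
rest 'ccdcbdca' ignored (set empty)
after full input: {}  (accept=7 not in)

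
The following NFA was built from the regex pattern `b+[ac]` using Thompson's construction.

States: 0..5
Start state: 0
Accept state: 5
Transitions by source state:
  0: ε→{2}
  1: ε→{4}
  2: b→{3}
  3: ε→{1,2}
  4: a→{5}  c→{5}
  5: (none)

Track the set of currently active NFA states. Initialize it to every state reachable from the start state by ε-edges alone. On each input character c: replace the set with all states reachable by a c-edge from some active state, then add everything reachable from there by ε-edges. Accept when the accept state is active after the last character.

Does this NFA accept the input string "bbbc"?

Answer: ACCEPT

Steps:
initial (ε-close {0}): {0,2}
'b' @ 1: {1,2,3,4}
'b' @ 2: {1,2,3,4}
'b' @ 3: {1,2,3,4}
'c' @ 4: {5}  ✓accept
end set {5} — state 5 in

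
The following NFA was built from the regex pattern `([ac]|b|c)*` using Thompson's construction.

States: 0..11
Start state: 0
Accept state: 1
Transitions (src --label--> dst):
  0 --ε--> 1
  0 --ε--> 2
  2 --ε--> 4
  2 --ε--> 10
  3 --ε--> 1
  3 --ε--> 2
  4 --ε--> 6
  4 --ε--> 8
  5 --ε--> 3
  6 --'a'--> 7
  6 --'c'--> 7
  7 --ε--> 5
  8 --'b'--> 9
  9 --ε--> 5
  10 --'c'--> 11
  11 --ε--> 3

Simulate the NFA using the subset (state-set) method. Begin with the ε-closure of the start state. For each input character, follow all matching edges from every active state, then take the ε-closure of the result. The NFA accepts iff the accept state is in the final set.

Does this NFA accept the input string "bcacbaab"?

Answer: ACCEPT

Trace:
start: ε-closure({0}) = {0,1,2,4,6,8,10}
'b' @ 1: {1,2,3,4,5,6,8,9,10}  (accept∈set)
'c' @ 2: {1,2,3,4,5,6,7,8,10,11}  (accept∈set)
'a' @ 3: {1,2,3,4,5,6,7,8,10}  (accept∈set)
'c' @ 4: {1,2,3,4,5,6,7,8,10,11}  (accept∈set)
'b' @ 5: {1,2,3,4,5,6,8,9,10}  (accept∈set)
'a' @ 6: {1,2,3,4,5,6,7,8,10}  (accept∈set)
'a' @ 7: {1,2,3,4,5,6,7,8,10}  (accept∈set)
'b' @ 8: {1,2,3,4,5,6,8,9,10}  (accept∈set)
after full input: {1,2,3,4,5,6,8,9,10}  (accept=1 in)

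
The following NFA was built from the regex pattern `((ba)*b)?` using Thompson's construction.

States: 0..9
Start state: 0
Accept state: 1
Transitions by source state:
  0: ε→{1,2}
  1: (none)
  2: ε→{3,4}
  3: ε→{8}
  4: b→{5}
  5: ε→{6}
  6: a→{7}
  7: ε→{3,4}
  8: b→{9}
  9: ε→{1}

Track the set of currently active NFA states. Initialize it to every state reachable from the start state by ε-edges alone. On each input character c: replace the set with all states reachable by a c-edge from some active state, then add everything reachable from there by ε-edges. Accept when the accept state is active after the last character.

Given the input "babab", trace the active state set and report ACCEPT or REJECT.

initial (ε-close {0}): {0,1,2,3,4,8}
'b' @ 1: {1,5,6,9}  (accept∈set)
'a' @ 2: {3,4,7,8}
'b' @ 3: {1,5,6,9}  (accept∈set)
'a' @ 4: {3,4,7,8}
'b' @ 5: {1,5,6,9}  (accept∈set)
end set {1,5,6,9} — state 1 in

Answer: ACCEPT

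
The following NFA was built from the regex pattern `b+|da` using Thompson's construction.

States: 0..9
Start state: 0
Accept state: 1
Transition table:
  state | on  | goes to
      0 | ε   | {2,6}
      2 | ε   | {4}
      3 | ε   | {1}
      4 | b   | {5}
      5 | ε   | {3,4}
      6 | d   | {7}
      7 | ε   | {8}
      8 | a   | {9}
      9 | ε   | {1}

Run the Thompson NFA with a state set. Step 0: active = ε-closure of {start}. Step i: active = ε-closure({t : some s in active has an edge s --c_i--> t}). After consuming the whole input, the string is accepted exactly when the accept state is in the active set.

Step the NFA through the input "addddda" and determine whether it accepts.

S₀ = ε-closure({0}) = {0,2,4,6}
'a' @ 1: {}  — dead — no transitions
rest 'ddddda' ignored (set empty)
final: {}; accept 1 not in set

Answer: REJECT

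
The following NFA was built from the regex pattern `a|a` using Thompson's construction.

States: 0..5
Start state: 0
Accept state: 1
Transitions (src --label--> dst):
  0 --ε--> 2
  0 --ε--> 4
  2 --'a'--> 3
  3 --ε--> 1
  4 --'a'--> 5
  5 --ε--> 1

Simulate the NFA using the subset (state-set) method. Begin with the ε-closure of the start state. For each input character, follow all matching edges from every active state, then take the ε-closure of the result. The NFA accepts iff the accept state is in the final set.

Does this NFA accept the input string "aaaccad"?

start: ε-closure({0}) = {0,2,4}
'a' @ 1: {1,3,5}  ✓accept
'a' @ 2: {}  — state set empty
rest 'accad' ignored (set empty)
final: {}; accept 1 not in set

Answer: REJECT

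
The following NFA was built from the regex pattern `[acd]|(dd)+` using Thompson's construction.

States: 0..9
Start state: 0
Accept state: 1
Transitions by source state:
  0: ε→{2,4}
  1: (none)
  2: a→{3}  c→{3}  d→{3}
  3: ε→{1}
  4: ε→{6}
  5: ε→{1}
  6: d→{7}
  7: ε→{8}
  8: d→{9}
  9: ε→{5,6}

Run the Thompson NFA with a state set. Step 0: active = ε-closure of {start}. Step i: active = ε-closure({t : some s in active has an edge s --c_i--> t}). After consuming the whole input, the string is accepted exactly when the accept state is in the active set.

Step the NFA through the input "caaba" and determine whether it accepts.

S₀ = ε-closure({0}) = {0,2,4,6}
'c' @ 1: {1,3}  ✓accept
'a' @ 2: {}  — no active states
rest 'aba' ignored (set empty)
final: {}; accept 1 not in set

Answer: REJECT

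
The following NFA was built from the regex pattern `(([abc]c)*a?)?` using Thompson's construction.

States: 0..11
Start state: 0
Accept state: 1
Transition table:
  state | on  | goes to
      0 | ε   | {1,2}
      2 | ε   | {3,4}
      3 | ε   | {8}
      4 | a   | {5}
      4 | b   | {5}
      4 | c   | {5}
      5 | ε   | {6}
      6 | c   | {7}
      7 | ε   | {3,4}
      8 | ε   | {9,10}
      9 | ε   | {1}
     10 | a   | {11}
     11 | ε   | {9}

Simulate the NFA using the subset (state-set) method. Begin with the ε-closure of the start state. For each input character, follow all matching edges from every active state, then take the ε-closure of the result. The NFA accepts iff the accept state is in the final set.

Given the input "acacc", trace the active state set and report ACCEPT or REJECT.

Answer: REJECT

Steps:
S₀ = ε-closure({0}) = {0,1,2,3,4,8,9,10}
'a' @ 1: {1,5,6,9,11}  ✓accept
'c' @ 2: {1,3,4,7,8,9,10}  ✓accept
'a' @ 3: {1,5,6,9,11}  ✓accept
'c' @ 4: {1,3,4,7,8,9,10}  ✓accept
'c' @ 5: {5,6}
final: {5,6}; accept 1 not in set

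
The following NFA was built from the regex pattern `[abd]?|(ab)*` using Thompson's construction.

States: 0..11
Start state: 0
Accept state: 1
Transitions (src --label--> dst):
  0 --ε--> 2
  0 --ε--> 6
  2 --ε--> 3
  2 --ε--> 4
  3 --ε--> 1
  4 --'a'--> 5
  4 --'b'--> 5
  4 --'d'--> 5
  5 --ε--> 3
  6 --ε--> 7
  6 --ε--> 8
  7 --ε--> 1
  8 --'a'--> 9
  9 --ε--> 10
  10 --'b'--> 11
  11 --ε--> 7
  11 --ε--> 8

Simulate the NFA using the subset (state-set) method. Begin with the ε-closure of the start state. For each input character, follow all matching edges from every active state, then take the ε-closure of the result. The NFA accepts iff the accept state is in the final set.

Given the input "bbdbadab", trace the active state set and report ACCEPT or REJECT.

start: ε-closure({0}) = {0,1,2,3,4,6,7,8}
'b' @ 1: {1,3,5}  (accept∈set)
'b' @ 2: {}  — state set empty
rest 'dbadab' ignored (set empty)
end set {} — state 1 not in

Answer: REJECT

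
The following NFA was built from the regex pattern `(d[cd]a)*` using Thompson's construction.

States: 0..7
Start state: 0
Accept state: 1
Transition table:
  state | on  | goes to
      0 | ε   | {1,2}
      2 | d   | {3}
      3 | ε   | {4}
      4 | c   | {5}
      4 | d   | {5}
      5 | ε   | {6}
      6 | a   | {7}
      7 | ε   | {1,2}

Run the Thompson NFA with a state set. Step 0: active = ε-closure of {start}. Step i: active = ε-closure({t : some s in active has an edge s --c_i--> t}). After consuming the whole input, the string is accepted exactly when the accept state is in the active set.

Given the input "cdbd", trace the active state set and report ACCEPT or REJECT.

S₀ = ε-closure({0}) = {0,1,2}
'c' @ 1: {}  — dead — no transitions
rest 'dbd' ignored (set empty)
after full input: {}  (accept=1 not in)

Answer: REJECT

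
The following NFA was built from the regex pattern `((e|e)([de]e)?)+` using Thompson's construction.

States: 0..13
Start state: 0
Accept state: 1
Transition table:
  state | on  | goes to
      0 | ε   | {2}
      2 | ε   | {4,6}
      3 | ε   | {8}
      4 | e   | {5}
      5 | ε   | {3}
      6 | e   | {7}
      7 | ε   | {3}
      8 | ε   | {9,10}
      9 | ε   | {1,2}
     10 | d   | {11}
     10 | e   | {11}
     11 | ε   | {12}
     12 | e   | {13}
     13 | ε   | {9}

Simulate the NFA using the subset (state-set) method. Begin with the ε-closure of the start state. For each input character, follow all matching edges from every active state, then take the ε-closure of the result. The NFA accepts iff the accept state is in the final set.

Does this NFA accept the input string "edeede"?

initial (ε-close {0}): {0,2,4,6}
'e' @ 1: {1,2,3,4,5,6,7,8,9,10}  ✓accept
'd' @ 2: {11,12}
'e' @ 3: {1,2,4,6,9,13}  ✓accept
'e' @ 4: {1,2,3,4,5,6,7,8,9,10}  ✓accept
'd' @ 5: {11,12}
'e' @ 6: {1,2,4,6,9,13}  ✓accept
final: {1,2,4,6,9,13}; accept 1 in set

Answer: ACCEPT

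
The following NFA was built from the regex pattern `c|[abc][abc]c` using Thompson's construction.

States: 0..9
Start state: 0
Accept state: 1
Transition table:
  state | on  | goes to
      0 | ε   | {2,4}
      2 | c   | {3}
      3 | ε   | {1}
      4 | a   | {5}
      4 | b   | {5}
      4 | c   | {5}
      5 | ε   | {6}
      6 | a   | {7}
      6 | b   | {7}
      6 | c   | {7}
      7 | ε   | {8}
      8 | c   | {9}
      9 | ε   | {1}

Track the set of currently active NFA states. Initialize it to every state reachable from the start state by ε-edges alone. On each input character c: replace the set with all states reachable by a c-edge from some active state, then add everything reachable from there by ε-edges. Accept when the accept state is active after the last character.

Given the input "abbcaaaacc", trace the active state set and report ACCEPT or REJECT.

Answer: REJECT

Trace:
S₀ = ε-closure({0}) = {0,2,4}
'a' @ 1: {5,6}
'b' @ 2: {7,8}
'b' @ 3: {}  — state set empty
rest 'caaaacc' ignored (set empty)
final: {}; accept 1 not in set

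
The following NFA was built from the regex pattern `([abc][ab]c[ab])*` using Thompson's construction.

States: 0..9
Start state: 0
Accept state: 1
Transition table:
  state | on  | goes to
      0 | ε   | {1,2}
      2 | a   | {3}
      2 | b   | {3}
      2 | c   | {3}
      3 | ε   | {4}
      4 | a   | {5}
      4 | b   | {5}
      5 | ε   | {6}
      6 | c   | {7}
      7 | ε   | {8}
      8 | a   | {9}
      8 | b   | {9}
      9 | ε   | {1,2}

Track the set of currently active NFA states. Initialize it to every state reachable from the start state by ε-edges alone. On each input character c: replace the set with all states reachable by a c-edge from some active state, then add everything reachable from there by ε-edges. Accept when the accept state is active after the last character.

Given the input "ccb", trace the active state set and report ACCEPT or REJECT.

start: ε-closure({0}) = {0,1,2}
'c' @ 1: {3,4}
'c' @ 2: {}  — state set empty
rest 'b' ignored (set empty)
end set {} — state 1 not in

Answer: REJECT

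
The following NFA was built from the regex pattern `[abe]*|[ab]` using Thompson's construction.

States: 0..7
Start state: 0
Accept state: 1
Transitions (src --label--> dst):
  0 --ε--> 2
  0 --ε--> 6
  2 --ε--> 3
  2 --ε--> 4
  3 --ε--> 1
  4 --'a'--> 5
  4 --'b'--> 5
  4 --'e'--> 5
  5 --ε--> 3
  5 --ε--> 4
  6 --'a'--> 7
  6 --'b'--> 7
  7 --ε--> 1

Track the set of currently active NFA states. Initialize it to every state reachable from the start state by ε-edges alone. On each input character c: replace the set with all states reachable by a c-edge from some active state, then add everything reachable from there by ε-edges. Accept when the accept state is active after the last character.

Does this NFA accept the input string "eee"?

Answer: ACCEPT

Derivation:
start: ε-closure({0}) = {0,1,2,3,4,6}
'e' @ 1: {1,3,4,5}  [accepting]
'e' @ 2: {1,3,4,5}  [accepting]
'e' @ 3: {1,3,4,5}  [accepting]
end set {1,3,4,5} — state 1 in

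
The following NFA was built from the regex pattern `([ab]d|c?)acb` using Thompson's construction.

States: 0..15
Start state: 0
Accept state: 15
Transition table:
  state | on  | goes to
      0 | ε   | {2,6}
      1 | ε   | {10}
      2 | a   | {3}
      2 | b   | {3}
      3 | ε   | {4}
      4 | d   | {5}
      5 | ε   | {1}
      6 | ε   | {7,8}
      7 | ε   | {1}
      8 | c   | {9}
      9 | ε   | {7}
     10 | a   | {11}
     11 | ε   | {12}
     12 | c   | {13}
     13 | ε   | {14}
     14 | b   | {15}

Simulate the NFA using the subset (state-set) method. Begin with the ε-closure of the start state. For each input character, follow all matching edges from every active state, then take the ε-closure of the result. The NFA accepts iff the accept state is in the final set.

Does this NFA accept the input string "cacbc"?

Answer: REJECT

Derivation:
start: ε-closure({0}) = {0,1,2,6,7,8,10}
'c' @ 1: {1,7,9,10}
'a' @ 2: {11,12}
'c' @ 3: {13,14}
'b' @ 4: {15}  [accepting]
'c' @ 5: {}  — state set empty
end set {} — state 15 not in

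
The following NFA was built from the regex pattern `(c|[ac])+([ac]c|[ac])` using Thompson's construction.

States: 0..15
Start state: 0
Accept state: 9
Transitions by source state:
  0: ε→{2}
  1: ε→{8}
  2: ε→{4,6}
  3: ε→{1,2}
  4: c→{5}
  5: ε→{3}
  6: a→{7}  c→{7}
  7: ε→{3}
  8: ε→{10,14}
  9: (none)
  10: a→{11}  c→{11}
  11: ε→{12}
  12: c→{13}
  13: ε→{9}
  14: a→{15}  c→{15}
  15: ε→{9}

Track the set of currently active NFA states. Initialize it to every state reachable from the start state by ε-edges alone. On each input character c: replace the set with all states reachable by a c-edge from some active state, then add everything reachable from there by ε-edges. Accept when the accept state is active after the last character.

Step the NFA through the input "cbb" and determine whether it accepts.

initial (ε-close {0}): {0,2,4,6}
'c' @ 1: {1,2,3,4,5,6,7,8,10,14}
'b' @ 2: {}  — no active states
rest 'b' ignored (set empty)
final: {}; accept 9 not in set

Answer: REJECT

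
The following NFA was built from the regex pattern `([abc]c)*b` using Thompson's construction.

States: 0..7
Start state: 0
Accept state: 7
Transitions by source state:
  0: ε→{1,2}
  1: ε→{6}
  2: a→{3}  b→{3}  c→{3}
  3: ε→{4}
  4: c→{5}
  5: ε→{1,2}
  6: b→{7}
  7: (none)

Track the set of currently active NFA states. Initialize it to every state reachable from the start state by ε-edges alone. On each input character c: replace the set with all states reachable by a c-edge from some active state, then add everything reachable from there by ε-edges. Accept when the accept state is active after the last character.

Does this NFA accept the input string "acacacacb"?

Answer: ACCEPT

Derivation:
start: ε-closure({0}) = {0,1,2,6}
'a' @ 1: {3,4}
'c' @ 2: {1,2,5,6}
'a' @ 3: {3,4}
'c' @ 4: {1,2,5,6}
'a' @ 5: {3,4}
'c' @ 6: {1,2,5,6}
'a' @ 7: {3,4}
'c' @ 8: {1,2,5,6}
'b' @ 9: {3,4,7}  (accept∈set)
final: {3,4,7}; accept 7 in set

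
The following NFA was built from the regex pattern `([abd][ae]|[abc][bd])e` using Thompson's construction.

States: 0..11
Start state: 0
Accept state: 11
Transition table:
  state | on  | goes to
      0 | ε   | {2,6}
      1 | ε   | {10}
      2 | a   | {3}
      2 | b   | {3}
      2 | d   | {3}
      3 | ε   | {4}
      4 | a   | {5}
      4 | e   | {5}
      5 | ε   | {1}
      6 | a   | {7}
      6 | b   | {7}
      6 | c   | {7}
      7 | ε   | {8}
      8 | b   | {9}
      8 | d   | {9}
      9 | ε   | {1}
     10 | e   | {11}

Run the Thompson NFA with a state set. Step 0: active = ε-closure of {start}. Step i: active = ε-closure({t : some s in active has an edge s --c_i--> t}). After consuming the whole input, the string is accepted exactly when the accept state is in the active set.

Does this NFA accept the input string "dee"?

initial (ε-close {0}): {0,2,6}
'd' @ 1: {3,4}
'e' @ 2: {1,5,10}
'e' @ 3: {11}  [accepting]
end set {11} — state 11 in

Answer: ACCEPT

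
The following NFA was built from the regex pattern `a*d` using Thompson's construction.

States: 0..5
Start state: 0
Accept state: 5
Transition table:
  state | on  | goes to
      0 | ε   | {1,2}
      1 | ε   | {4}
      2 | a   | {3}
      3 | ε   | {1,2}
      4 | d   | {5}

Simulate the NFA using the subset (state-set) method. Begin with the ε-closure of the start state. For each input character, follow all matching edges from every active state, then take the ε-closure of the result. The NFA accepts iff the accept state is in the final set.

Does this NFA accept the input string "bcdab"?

S₀ = ε-closure({0}) = {0,1,2,4}
'b' @ 1: {}  — no active states
rest 'cdab' ignored (set empty)
end set {} — state 5 not in

Answer: REJECT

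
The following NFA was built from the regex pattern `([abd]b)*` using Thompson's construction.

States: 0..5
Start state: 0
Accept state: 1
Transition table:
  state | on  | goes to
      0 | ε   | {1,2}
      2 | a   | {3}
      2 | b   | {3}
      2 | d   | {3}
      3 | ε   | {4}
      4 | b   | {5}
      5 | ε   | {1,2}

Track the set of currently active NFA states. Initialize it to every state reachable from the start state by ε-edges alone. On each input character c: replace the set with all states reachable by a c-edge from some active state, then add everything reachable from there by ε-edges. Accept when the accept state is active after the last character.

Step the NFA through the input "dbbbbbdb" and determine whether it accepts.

S₀ = ε-closure({0}) = {0,1,2}
'd' @ 1: {3,4}
'b' @ 2: {1,2,5}  (accept∈set)
'b' @ 3: {3,4}
'b' @ 4: {1,2,5}  (accept∈set)
'b' @ 5: {3,4}
'b' @ 6: {1,2,5}  (accept∈set)
'd' @ 7: {3,4}
'b' @ 8: {1,2,5}  (accept∈set)
final: {1,2,5}; accept 1 in set

Answer: ACCEPT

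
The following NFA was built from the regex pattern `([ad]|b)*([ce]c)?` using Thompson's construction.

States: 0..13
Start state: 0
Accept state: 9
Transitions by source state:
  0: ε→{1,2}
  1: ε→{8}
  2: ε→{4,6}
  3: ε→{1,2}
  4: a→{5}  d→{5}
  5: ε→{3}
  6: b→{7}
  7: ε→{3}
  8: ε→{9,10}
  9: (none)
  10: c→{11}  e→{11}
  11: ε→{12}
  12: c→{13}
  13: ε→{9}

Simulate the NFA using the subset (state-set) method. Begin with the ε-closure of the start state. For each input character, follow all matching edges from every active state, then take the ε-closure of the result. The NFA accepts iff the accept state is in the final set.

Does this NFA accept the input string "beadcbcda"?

Answer: REJECT

Trace:
start: ε-closure({0}) = {0,1,2,4,6,8,9,10}
'b' @ 1: {1,2,3,4,6,7,8,9,10}  ✓accept
'e' @ 2: {11,12}
'a' @ 3: {}  — state set empty
rest 'dcbcda' ignored (set empty)
final: {}; accept 9 not in set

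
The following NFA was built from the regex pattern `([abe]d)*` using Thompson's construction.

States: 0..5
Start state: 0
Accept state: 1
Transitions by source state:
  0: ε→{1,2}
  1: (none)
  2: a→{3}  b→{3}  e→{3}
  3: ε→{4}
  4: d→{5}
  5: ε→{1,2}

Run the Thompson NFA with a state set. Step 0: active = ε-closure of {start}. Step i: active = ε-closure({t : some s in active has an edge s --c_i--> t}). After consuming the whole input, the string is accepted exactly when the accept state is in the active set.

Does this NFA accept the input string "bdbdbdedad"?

initial (ε-close {0}): {0,1,2}
'b' @ 1: {3,4}
'd' @ 2: {1,2,5}  ✓accept
'b' @ 3: {3,4}
'd' @ 4: {1,2,5}  ✓accept
'b' @ 5: {3,4}
'd' @ 6: {1,2,5}  ✓accept
'e' @ 7: {3,4}
'd' @ 8: {1,2,5}  ✓accept
'a' @ 9: {3,4}
'd' @ 10: {1,2,5}  ✓accept
final: {1,2,5}; accept 1 in set

Answer: ACCEPT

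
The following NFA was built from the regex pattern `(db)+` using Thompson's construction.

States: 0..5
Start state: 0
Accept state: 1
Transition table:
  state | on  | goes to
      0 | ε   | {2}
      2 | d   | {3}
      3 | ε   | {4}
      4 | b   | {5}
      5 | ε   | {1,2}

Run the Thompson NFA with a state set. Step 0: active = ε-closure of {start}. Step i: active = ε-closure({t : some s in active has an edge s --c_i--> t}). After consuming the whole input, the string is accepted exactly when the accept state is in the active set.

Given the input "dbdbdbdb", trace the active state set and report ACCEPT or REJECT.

Answer: ACCEPT

Trace:
start: ε-closure({0}) = {0,2}
'd' @ 1: {3,4}
'b' @ 2: {1,2,5}  ✓accept
'd' @ 3: {3,4}
'b' @ 4: {1,2,5}  ✓accept
'd' @ 5: {3,4}
'b' @ 6: {1,2,5}  ✓accept
'd' @ 7: {3,4}
'b' @ 8: {1,2,5}  ✓accept
final: {1,2,5}; accept 1 in set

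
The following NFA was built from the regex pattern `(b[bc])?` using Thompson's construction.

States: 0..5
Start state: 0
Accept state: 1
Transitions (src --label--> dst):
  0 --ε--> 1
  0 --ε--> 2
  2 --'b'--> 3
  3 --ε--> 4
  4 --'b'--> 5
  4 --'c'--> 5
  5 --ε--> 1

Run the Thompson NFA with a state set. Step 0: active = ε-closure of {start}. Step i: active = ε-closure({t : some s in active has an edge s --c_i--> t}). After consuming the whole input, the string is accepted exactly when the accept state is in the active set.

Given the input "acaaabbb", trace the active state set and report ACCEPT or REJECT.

initial (ε-close {0}): {0,1,2}
'a' @ 1: {}  — state set empty
rest 'caaabbb' ignored (set empty)
after full input: {}  (accept=1 not in)

Answer: REJECT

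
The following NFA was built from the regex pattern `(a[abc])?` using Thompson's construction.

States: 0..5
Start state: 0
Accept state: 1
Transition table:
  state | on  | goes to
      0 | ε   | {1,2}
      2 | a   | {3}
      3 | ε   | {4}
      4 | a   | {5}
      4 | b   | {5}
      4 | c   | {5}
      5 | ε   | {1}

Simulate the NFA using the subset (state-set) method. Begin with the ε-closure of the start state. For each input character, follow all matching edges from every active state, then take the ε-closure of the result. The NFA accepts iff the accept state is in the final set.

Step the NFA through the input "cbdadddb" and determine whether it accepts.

initial (ε-close {0}): {0,1,2}
'c' @ 1: {}  — no active states
rest 'bdadddb' ignored (set empty)
final: {}; accept 1 not in set

Answer: REJECT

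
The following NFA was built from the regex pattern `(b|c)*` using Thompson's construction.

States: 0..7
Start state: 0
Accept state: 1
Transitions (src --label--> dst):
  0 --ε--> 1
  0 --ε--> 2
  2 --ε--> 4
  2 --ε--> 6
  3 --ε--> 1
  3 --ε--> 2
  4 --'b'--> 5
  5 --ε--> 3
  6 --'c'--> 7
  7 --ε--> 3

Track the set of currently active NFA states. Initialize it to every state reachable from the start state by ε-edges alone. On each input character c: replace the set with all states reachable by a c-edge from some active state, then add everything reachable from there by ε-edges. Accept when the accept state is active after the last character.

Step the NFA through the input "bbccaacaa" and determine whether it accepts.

Answer: REJECT

Derivation:
initial (ε-close {0}): {0,1,2,4,6}
'b' @ 1: {1,2,3,4,5,6}  (accept∈set)
'b' @ 2: {1,2,3,4,5,6}  (accept∈set)
'c' @ 3: {1,2,3,4,6,7}  (accept∈set)
'c' @ 4: {1,2,3,4,6,7}  (accept∈set)
'a' @ 5: {}  — state set empty
rest 'acaa' ignored (set empty)
final: {}; accept 1 not in set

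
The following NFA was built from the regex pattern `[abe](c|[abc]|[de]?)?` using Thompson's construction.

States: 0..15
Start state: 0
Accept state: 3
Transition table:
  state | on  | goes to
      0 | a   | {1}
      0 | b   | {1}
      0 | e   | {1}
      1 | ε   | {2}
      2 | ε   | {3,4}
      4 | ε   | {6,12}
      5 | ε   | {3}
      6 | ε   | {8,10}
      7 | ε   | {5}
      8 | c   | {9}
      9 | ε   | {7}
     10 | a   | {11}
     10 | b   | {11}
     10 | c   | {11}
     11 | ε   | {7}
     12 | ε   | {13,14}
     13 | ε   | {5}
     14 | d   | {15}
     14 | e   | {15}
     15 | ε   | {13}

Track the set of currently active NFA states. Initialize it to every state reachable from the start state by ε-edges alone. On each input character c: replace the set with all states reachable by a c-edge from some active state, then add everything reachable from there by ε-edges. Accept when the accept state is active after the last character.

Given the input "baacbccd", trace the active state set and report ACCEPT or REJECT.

Answer: REJECT

Derivation:
S₀ = ε-closure({0}) = {0}
'b' @ 1: {1,2,3,4,5,6,8,10,12,13,14}  ✓accept
'a' @ 2: {3,5,7,11}  ✓accept
'a' @ 3: {}  — state set empty
rest 'cbccd' ignored (set empty)
after full input: {}  (accept=3 not in)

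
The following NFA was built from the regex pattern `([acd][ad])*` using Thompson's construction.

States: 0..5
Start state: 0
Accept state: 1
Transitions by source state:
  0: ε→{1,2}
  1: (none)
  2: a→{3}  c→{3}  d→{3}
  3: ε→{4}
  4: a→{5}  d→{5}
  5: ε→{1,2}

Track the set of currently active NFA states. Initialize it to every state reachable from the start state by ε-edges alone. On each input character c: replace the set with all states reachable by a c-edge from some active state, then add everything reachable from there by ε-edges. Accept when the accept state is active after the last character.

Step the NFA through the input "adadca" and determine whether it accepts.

Answer: ACCEPT

Derivation:
start: ε-closure({0}) = {0,1,2}
'a' @ 1: {3,4}
'd' @ 2: {1,2,5}  ✓accept
'a' @ 3: {3,4}
'd' @ 4: {1,2,5}  ✓accept
'c' @ 5: {3,4}
'a' @ 6: {1,2,5}  ✓accept
after full input: {1,2,5}  (accept=1 in)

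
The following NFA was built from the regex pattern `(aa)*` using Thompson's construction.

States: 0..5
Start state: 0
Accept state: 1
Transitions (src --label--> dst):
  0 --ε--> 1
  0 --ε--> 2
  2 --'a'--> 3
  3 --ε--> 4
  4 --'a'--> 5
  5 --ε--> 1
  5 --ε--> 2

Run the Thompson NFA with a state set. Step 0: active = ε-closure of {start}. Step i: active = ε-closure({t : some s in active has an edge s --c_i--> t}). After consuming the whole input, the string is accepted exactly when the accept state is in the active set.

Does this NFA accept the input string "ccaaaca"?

start: ε-closure({0}) = {0,1,2}
'c' @ 1: {}  — dead — no transitions
rest 'caaaca' ignored (set empty)
end set {} — state 1 not in

Answer: REJECT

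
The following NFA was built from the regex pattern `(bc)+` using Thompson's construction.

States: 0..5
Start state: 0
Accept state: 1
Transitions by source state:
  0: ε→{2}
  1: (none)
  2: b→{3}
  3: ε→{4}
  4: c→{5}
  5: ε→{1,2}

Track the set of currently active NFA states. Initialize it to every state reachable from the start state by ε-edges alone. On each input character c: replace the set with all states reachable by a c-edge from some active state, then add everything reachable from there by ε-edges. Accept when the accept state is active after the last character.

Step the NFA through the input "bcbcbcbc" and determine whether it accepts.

start: ε-closure({0}) = {0,2}
'b' @ 1: {3,4}
'c' @ 2: {1,2,5}  [accepting]
'b' @ 3: {3,4}
'c' @ 4: {1,2,5}  [accepting]
'b' @ 5: {3,4}
'c' @ 6: {1,2,5}  [accepting]
'b' @ 7: {3,4}
'c' @ 8: {1,2,5}  [accepting]
end set {1,2,5} — state 1 in

Answer: ACCEPT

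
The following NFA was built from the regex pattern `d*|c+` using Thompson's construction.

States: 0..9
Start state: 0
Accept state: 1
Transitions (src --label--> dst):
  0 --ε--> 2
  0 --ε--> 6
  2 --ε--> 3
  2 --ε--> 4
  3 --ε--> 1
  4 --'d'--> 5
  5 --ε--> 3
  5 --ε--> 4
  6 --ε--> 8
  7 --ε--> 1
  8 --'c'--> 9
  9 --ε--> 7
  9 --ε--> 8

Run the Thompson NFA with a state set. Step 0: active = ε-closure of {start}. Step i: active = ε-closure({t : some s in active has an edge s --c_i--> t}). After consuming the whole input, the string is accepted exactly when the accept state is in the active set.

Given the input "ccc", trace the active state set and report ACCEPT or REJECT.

initial (ε-close {0}): {0,1,2,3,4,6,8}
'c' @ 1: {1,7,8,9}  (accept∈set)
'c' @ 2: {1,7,8,9}  (accept∈set)
'c' @ 3: {1,7,8,9}  (accept∈set)
after full input: {1,7,8,9}  (accept=1 in)

Answer: ACCEPT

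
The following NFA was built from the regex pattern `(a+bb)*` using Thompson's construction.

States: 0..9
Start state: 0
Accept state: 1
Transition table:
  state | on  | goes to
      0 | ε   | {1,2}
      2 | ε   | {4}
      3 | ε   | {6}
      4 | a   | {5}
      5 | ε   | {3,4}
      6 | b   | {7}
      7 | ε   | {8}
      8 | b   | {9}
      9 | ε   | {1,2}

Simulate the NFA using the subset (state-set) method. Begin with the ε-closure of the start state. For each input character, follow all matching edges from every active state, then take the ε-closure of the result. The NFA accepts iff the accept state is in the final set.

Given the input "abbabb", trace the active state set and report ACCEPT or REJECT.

Answer: ACCEPT

Steps:
S₀ = ε-closure({0}) = {0,1,2,4}
'a' @ 1: {3,4,5,6}
'b' @ 2: {7,8}
'b' @ 3: {1,2,4,9}  ✓accept
'a' @ 4: {3,4,5,6}
'b' @ 5: {7,8}
'b' @ 6: {1,2,4,9}  ✓accept
final: {1,2,4,9}; accept 1 in set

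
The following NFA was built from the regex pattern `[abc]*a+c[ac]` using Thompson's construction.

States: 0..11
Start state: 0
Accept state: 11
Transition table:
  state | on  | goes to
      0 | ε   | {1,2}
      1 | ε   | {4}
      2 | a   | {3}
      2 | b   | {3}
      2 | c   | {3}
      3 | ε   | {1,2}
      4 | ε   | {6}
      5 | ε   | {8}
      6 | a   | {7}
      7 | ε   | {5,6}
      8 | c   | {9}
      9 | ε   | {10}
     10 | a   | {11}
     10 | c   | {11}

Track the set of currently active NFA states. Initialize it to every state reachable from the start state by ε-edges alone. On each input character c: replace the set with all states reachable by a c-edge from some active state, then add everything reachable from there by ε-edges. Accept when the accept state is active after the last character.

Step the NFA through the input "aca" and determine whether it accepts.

start: ε-closure({0}) = {0,1,2,4,6}
'a' @ 1: {1,2,3,4,5,6,7,8}
'c' @ 2: {1,2,3,4,6,9,10}
'a' @ 3: {1,2,3,4,5,6,7,8,11}  ✓accept
final: {1,2,3,4,5,6,7,8,11}; accept 11 in set

Answer: ACCEPT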